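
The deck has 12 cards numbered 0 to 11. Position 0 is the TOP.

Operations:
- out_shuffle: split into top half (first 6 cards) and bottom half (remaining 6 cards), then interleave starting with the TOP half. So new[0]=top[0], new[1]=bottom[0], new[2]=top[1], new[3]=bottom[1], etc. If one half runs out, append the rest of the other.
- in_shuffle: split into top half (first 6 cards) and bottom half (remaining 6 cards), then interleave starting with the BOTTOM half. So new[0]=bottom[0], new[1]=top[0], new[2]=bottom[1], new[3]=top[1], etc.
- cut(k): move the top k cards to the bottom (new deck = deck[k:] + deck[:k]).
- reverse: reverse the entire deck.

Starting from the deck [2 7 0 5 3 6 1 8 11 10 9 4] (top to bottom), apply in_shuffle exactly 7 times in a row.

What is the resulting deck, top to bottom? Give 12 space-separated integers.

After op 1 (in_shuffle): [1 2 8 7 11 0 10 5 9 3 4 6]
After op 2 (in_shuffle): [10 1 5 2 9 8 3 7 4 11 6 0]
After op 3 (in_shuffle): [3 10 7 1 4 5 11 2 6 9 0 8]
After op 4 (in_shuffle): [11 3 2 10 6 7 9 1 0 4 8 5]
After op 5 (in_shuffle): [9 11 1 3 0 2 4 10 8 6 5 7]
After op 6 (in_shuffle): [4 9 10 11 8 1 6 3 5 0 7 2]
After op 7 (in_shuffle): [6 4 3 9 5 10 0 11 7 8 2 1]

Answer: 6 4 3 9 5 10 0 11 7 8 2 1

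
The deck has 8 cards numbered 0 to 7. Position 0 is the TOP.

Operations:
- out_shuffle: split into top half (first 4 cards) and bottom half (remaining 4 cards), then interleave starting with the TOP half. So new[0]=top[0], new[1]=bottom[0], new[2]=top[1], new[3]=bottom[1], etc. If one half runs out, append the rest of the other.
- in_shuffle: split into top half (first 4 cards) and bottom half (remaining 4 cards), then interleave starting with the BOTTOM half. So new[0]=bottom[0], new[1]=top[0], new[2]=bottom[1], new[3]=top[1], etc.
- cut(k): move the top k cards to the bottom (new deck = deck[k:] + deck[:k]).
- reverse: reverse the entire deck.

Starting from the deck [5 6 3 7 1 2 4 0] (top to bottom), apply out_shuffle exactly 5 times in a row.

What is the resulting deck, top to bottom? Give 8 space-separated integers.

Answer: 5 3 1 4 6 7 2 0

Derivation:
After op 1 (out_shuffle): [5 1 6 2 3 4 7 0]
After op 2 (out_shuffle): [5 3 1 4 6 7 2 0]
After op 3 (out_shuffle): [5 6 3 7 1 2 4 0]
After op 4 (out_shuffle): [5 1 6 2 3 4 7 0]
After op 5 (out_shuffle): [5 3 1 4 6 7 2 0]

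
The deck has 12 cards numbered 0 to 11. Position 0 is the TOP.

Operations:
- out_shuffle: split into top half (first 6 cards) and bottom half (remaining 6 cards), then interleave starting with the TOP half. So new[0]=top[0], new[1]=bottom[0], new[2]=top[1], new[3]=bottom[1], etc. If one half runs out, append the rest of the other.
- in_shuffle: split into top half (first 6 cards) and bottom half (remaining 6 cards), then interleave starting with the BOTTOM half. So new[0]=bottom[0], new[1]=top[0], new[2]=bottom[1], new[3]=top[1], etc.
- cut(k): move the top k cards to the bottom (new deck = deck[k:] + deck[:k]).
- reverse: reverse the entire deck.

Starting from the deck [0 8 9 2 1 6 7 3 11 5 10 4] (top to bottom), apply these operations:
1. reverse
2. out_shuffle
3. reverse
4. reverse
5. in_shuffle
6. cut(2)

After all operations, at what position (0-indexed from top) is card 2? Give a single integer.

After op 1 (reverse): [4 10 5 11 3 7 6 1 2 9 8 0]
After op 2 (out_shuffle): [4 6 10 1 5 2 11 9 3 8 7 0]
After op 3 (reverse): [0 7 8 3 9 11 2 5 1 10 6 4]
After op 4 (reverse): [4 6 10 1 5 2 11 9 3 8 7 0]
After op 5 (in_shuffle): [11 4 9 6 3 10 8 1 7 5 0 2]
After op 6 (cut(2)): [9 6 3 10 8 1 7 5 0 2 11 4]
Card 2 is at position 9.

Answer: 9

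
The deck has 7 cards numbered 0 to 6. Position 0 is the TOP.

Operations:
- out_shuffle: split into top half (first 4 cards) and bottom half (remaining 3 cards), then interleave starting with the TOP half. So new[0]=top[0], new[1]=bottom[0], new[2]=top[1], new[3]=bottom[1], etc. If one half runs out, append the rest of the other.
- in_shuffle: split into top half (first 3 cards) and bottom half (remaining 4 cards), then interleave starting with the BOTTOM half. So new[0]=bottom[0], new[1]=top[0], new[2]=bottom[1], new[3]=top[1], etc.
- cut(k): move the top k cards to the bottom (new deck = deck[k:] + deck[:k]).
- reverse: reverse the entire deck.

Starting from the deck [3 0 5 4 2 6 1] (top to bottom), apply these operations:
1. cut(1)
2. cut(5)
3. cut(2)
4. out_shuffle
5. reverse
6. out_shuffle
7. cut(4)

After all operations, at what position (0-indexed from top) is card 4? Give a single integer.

Answer: 0

Derivation:
After op 1 (cut(1)): [0 5 4 2 6 1 3]
After op 2 (cut(5)): [1 3 0 5 4 2 6]
After op 3 (cut(2)): [0 5 4 2 6 1 3]
After op 4 (out_shuffle): [0 6 5 1 4 3 2]
After op 5 (reverse): [2 3 4 1 5 6 0]
After op 6 (out_shuffle): [2 5 3 6 4 0 1]
After op 7 (cut(4)): [4 0 1 2 5 3 6]
Card 4 is at position 0.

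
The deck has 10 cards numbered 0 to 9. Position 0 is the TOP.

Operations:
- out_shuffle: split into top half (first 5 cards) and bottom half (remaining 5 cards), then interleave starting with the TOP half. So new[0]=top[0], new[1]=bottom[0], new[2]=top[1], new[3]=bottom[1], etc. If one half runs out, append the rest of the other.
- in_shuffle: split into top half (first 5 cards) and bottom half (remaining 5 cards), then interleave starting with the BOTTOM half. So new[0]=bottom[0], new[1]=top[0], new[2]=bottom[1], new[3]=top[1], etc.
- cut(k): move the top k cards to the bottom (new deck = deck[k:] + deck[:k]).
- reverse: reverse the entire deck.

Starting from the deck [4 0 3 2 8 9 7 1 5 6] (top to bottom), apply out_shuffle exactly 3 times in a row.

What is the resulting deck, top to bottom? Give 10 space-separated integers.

Answer: 4 5 1 7 9 8 2 3 0 6

Derivation:
After op 1 (out_shuffle): [4 9 0 7 3 1 2 5 8 6]
After op 2 (out_shuffle): [4 1 9 2 0 5 7 8 3 6]
After op 3 (out_shuffle): [4 5 1 7 9 8 2 3 0 6]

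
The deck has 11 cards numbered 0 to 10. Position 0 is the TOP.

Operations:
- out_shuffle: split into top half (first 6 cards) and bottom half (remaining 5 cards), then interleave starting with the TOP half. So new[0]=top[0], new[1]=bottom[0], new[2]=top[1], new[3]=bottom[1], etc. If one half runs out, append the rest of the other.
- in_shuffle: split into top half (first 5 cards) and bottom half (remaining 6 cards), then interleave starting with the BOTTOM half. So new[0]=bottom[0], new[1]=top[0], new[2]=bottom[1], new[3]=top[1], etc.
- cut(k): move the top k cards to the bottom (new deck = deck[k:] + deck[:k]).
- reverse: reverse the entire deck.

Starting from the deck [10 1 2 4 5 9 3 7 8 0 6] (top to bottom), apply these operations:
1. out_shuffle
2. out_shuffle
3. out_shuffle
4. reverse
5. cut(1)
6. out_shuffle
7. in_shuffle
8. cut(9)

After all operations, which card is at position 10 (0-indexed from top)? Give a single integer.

After op 1 (out_shuffle): [10 3 1 7 2 8 4 0 5 6 9]
After op 2 (out_shuffle): [10 4 3 0 1 5 7 6 2 9 8]
After op 3 (out_shuffle): [10 7 4 6 3 2 0 9 1 8 5]
After op 4 (reverse): [5 8 1 9 0 2 3 6 4 7 10]
After op 5 (cut(1)): [8 1 9 0 2 3 6 4 7 10 5]
After op 6 (out_shuffle): [8 6 1 4 9 7 0 10 2 5 3]
After op 7 (in_shuffle): [7 8 0 6 10 1 2 4 5 9 3]
After op 8 (cut(9)): [9 3 7 8 0 6 10 1 2 4 5]
Position 10: card 5.

Answer: 5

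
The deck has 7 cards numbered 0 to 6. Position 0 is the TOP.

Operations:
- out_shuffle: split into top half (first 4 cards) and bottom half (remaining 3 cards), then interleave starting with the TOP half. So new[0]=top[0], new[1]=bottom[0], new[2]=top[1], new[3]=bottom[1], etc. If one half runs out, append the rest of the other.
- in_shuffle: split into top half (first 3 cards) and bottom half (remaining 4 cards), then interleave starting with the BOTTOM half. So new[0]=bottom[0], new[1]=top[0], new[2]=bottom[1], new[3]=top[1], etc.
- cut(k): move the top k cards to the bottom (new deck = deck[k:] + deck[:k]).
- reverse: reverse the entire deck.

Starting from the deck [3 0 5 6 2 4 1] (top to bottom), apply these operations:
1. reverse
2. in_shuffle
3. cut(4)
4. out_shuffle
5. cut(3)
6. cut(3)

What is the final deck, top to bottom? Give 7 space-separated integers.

After op 1 (reverse): [1 4 2 6 5 0 3]
After op 2 (in_shuffle): [6 1 5 4 0 2 3]
After op 3 (cut(4)): [0 2 3 6 1 5 4]
After op 4 (out_shuffle): [0 1 2 5 3 4 6]
After op 5 (cut(3)): [5 3 4 6 0 1 2]
After op 6 (cut(3)): [6 0 1 2 5 3 4]

Answer: 6 0 1 2 5 3 4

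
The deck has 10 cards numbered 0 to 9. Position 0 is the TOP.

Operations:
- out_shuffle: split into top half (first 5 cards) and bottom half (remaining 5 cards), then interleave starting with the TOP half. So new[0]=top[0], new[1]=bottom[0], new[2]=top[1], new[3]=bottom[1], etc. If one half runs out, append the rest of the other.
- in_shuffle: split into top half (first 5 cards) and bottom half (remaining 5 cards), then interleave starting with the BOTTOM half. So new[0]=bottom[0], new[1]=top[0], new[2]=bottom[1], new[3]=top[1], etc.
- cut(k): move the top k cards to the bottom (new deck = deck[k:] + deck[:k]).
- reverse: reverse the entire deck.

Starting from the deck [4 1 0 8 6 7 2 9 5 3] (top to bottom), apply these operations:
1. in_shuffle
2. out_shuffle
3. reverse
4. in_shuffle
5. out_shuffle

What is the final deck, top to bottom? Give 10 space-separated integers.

Answer: 2 3 6 0 5 1 9 7 4 8

Derivation:
After op 1 (in_shuffle): [7 4 2 1 9 0 5 8 3 6]
After op 2 (out_shuffle): [7 0 4 5 2 8 1 3 9 6]
After op 3 (reverse): [6 9 3 1 8 2 5 4 0 7]
After op 4 (in_shuffle): [2 6 5 9 4 3 0 1 7 8]
After op 5 (out_shuffle): [2 3 6 0 5 1 9 7 4 8]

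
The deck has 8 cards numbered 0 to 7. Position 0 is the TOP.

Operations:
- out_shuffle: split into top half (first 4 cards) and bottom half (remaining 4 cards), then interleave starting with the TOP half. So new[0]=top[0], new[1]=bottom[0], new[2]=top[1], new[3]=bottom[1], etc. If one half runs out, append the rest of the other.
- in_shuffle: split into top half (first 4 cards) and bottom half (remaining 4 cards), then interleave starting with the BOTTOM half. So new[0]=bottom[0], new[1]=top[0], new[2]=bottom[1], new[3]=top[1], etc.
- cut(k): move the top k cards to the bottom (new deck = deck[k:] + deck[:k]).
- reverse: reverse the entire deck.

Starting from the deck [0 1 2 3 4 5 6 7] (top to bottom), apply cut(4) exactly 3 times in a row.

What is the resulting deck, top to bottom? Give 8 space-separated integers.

Answer: 4 5 6 7 0 1 2 3

Derivation:
After op 1 (cut(4)): [4 5 6 7 0 1 2 3]
After op 2 (cut(4)): [0 1 2 3 4 5 6 7]
After op 3 (cut(4)): [4 5 6 7 0 1 2 3]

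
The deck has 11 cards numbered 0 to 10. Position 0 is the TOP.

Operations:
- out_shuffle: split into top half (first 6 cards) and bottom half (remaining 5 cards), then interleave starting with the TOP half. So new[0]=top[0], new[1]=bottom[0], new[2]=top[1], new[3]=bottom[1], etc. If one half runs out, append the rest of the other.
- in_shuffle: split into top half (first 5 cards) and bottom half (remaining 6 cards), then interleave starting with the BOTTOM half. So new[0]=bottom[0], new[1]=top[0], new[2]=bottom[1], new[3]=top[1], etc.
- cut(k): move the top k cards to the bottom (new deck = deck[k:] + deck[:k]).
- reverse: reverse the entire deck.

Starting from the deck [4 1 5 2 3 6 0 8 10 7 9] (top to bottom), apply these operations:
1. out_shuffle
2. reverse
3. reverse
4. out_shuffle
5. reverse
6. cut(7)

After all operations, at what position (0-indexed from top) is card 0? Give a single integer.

After op 1 (out_shuffle): [4 0 1 8 5 10 2 7 3 9 6]
After op 2 (reverse): [6 9 3 7 2 10 5 8 1 0 4]
After op 3 (reverse): [4 0 1 8 5 10 2 7 3 9 6]
After op 4 (out_shuffle): [4 2 0 7 1 3 8 9 5 6 10]
After op 5 (reverse): [10 6 5 9 8 3 1 7 0 2 4]
After op 6 (cut(7)): [7 0 2 4 10 6 5 9 8 3 1]
Card 0 is at position 1.

Answer: 1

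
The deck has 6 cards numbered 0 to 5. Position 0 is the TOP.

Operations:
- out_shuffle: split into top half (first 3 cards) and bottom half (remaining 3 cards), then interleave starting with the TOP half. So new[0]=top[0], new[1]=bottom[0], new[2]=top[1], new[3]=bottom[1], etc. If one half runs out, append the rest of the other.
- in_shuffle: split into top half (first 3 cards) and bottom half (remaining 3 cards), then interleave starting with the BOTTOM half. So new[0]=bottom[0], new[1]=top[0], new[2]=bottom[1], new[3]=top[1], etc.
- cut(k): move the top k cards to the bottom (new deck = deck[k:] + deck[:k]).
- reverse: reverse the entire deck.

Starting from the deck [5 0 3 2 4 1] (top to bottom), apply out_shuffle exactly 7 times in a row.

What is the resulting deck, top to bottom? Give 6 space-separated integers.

After op 1 (out_shuffle): [5 2 0 4 3 1]
After op 2 (out_shuffle): [5 4 2 3 0 1]
After op 3 (out_shuffle): [5 3 4 0 2 1]
After op 4 (out_shuffle): [5 0 3 2 4 1]
After op 5 (out_shuffle): [5 2 0 4 3 1]
After op 6 (out_shuffle): [5 4 2 3 0 1]
After op 7 (out_shuffle): [5 3 4 0 2 1]

Answer: 5 3 4 0 2 1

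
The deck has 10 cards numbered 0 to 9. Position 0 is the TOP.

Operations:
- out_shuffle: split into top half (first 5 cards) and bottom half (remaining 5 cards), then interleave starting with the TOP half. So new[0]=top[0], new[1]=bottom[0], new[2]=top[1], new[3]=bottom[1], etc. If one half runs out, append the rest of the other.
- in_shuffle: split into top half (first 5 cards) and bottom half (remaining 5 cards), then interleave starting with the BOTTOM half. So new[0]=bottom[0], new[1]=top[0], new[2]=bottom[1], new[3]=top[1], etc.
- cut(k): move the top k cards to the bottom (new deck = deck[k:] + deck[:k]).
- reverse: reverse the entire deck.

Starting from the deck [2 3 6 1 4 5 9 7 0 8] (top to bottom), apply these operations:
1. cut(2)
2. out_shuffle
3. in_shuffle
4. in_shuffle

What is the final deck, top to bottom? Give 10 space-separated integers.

After op 1 (cut(2)): [6 1 4 5 9 7 0 8 2 3]
After op 2 (out_shuffle): [6 7 1 0 4 8 5 2 9 3]
After op 3 (in_shuffle): [8 6 5 7 2 1 9 0 3 4]
After op 4 (in_shuffle): [1 8 9 6 0 5 3 7 4 2]

Answer: 1 8 9 6 0 5 3 7 4 2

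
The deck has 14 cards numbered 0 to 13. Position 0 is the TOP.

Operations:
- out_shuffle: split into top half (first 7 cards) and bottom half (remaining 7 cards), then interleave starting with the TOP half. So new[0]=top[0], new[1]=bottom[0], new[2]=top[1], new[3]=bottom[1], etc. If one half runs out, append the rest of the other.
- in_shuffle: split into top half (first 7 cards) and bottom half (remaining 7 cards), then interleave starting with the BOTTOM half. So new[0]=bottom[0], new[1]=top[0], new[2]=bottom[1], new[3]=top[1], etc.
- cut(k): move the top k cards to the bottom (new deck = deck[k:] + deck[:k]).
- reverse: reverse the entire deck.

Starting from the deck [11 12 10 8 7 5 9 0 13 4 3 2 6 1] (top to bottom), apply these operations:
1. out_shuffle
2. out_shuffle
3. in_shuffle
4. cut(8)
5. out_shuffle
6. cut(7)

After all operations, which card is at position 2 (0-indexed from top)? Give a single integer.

Answer: 0

Derivation:
After op 1 (out_shuffle): [11 0 12 13 10 4 8 3 7 2 5 6 9 1]
After op 2 (out_shuffle): [11 3 0 7 12 2 13 5 10 6 4 9 8 1]
After op 3 (in_shuffle): [5 11 10 3 6 0 4 7 9 12 8 2 1 13]
After op 4 (cut(8)): [9 12 8 2 1 13 5 11 10 3 6 0 4 7]
After op 5 (out_shuffle): [9 11 12 10 8 3 2 6 1 0 13 4 5 7]
After op 6 (cut(7)): [6 1 0 13 4 5 7 9 11 12 10 8 3 2]
Position 2: card 0.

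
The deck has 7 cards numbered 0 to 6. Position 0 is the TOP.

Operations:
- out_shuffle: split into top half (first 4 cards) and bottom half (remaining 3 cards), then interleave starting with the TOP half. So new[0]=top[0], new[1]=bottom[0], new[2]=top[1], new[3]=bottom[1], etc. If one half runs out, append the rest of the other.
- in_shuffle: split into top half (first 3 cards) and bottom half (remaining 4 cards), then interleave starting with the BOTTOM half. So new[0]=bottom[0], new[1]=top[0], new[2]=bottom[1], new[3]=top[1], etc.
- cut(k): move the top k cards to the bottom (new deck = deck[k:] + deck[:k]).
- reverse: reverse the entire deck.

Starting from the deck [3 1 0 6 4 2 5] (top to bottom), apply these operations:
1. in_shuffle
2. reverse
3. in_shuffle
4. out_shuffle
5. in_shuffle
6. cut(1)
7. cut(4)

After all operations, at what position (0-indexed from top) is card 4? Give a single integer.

After op 1 (in_shuffle): [6 3 4 1 2 0 5]
After op 2 (reverse): [5 0 2 1 4 3 6]
After op 3 (in_shuffle): [1 5 4 0 3 2 6]
After op 4 (out_shuffle): [1 3 5 2 4 6 0]
After op 5 (in_shuffle): [2 1 4 3 6 5 0]
After op 6 (cut(1)): [1 4 3 6 5 0 2]
After op 7 (cut(4)): [5 0 2 1 4 3 6]
Card 4 is at position 4.

Answer: 4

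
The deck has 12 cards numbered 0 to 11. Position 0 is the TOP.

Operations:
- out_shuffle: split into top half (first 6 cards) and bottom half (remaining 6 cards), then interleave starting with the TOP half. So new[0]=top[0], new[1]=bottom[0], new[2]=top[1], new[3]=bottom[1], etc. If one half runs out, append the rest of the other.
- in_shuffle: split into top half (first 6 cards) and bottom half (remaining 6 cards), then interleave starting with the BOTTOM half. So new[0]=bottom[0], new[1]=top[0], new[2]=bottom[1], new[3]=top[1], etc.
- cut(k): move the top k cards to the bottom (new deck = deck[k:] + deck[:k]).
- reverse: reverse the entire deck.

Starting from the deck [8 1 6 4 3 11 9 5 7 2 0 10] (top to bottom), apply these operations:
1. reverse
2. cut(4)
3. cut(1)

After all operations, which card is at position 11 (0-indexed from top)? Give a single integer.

Answer: 5

Derivation:
After op 1 (reverse): [10 0 2 7 5 9 11 3 4 6 1 8]
After op 2 (cut(4)): [5 9 11 3 4 6 1 8 10 0 2 7]
After op 3 (cut(1)): [9 11 3 4 6 1 8 10 0 2 7 5]
Position 11: card 5.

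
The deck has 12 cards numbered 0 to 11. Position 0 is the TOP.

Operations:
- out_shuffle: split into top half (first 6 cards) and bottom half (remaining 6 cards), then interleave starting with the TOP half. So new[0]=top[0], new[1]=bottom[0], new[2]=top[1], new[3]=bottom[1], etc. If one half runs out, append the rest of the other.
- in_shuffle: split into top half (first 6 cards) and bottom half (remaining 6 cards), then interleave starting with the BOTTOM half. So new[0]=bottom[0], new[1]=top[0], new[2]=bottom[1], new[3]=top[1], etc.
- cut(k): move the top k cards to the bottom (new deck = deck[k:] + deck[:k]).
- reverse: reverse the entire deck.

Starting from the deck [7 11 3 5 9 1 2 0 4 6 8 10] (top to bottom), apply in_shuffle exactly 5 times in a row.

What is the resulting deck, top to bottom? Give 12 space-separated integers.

Answer: 8 4 2 9 3 7 10 6 0 1 5 11

Derivation:
After op 1 (in_shuffle): [2 7 0 11 4 3 6 5 8 9 10 1]
After op 2 (in_shuffle): [6 2 5 7 8 0 9 11 10 4 1 3]
After op 3 (in_shuffle): [9 6 11 2 10 5 4 7 1 8 3 0]
After op 4 (in_shuffle): [4 9 7 6 1 11 8 2 3 10 0 5]
After op 5 (in_shuffle): [8 4 2 9 3 7 10 6 0 1 5 11]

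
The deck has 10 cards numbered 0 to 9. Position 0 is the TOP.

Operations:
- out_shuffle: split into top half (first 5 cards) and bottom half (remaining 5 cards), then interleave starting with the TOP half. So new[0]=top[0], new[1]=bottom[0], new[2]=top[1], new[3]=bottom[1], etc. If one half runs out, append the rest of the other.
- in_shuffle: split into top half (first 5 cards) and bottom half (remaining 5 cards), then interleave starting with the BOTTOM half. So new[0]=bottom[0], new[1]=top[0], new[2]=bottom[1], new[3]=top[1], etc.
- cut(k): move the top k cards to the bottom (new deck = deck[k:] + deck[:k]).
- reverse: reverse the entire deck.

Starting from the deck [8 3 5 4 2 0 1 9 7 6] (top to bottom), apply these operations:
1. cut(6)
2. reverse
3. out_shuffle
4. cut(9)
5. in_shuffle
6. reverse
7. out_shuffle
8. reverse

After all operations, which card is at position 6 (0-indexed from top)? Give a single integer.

Answer: 0

Derivation:
After op 1 (cut(6)): [1 9 7 6 8 3 5 4 2 0]
After op 2 (reverse): [0 2 4 5 3 8 6 7 9 1]
After op 3 (out_shuffle): [0 8 2 6 4 7 5 9 3 1]
After op 4 (cut(9)): [1 0 8 2 6 4 7 5 9 3]
After op 5 (in_shuffle): [4 1 7 0 5 8 9 2 3 6]
After op 6 (reverse): [6 3 2 9 8 5 0 7 1 4]
After op 7 (out_shuffle): [6 5 3 0 2 7 9 1 8 4]
After op 8 (reverse): [4 8 1 9 7 2 0 3 5 6]
Position 6: card 0.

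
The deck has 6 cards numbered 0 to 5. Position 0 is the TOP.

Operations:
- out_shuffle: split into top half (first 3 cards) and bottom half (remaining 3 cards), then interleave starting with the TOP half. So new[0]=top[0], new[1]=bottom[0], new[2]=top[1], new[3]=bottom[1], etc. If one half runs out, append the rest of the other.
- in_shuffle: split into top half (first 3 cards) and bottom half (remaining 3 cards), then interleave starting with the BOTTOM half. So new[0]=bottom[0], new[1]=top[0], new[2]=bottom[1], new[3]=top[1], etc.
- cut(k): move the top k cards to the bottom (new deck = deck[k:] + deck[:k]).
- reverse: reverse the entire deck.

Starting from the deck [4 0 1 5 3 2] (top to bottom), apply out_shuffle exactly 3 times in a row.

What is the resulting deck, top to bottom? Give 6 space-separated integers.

After op 1 (out_shuffle): [4 5 0 3 1 2]
After op 2 (out_shuffle): [4 3 5 1 0 2]
After op 3 (out_shuffle): [4 1 3 0 5 2]

Answer: 4 1 3 0 5 2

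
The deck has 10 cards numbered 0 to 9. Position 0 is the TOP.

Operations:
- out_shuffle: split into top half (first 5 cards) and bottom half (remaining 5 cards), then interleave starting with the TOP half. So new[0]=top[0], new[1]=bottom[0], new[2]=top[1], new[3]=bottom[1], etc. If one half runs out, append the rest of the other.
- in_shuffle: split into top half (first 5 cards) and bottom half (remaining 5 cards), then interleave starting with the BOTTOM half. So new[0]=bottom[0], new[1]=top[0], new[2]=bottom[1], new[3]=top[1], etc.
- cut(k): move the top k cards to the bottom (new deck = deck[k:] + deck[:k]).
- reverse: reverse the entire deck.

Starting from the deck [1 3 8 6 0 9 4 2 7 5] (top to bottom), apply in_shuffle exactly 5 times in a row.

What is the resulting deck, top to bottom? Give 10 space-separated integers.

After op 1 (in_shuffle): [9 1 4 3 2 8 7 6 5 0]
After op 2 (in_shuffle): [8 9 7 1 6 4 5 3 0 2]
After op 3 (in_shuffle): [4 8 5 9 3 7 0 1 2 6]
After op 4 (in_shuffle): [7 4 0 8 1 5 2 9 6 3]
After op 5 (in_shuffle): [5 7 2 4 9 0 6 8 3 1]

Answer: 5 7 2 4 9 0 6 8 3 1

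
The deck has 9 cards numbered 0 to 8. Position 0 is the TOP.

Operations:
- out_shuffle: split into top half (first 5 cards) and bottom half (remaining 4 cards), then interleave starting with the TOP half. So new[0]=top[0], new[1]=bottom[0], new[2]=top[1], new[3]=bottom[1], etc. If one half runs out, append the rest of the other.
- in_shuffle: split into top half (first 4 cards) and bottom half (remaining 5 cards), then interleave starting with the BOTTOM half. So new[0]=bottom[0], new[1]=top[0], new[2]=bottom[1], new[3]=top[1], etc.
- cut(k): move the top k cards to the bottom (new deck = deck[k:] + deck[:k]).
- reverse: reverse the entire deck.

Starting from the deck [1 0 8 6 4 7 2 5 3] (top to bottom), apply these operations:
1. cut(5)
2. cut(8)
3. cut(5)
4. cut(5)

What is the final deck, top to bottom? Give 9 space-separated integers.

After op 1 (cut(5)): [7 2 5 3 1 0 8 6 4]
After op 2 (cut(8)): [4 7 2 5 3 1 0 8 6]
After op 3 (cut(5)): [1 0 8 6 4 7 2 5 3]
After op 4 (cut(5)): [7 2 5 3 1 0 8 6 4]

Answer: 7 2 5 3 1 0 8 6 4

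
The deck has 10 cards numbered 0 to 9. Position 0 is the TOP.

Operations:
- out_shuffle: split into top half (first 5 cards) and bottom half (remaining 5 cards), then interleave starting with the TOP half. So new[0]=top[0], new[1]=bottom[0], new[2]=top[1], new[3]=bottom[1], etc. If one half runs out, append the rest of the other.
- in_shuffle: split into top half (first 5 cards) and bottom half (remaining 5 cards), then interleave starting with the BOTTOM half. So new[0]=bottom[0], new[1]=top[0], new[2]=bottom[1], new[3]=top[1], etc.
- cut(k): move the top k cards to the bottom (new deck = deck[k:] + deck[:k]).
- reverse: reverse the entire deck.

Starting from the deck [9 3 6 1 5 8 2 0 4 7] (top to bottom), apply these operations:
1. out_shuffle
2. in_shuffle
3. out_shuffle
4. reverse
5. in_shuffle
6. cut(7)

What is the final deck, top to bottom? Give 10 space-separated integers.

After op 1 (out_shuffle): [9 8 3 2 6 0 1 4 5 7]
After op 2 (in_shuffle): [0 9 1 8 4 3 5 2 7 6]
After op 3 (out_shuffle): [0 3 9 5 1 2 8 7 4 6]
After op 4 (reverse): [6 4 7 8 2 1 5 9 3 0]
After op 5 (in_shuffle): [1 6 5 4 9 7 3 8 0 2]
After op 6 (cut(7)): [8 0 2 1 6 5 4 9 7 3]

Answer: 8 0 2 1 6 5 4 9 7 3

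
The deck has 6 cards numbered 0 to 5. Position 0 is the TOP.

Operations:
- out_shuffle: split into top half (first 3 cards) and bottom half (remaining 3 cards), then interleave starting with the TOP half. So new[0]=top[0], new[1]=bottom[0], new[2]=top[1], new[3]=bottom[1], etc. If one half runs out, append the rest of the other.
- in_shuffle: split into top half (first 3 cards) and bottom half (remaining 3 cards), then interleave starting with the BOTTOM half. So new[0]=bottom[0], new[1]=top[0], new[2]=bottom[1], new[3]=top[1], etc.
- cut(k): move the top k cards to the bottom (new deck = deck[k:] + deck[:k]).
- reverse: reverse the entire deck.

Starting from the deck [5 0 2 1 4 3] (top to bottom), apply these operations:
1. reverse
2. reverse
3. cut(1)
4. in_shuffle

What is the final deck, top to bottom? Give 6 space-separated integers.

After op 1 (reverse): [3 4 1 2 0 5]
After op 2 (reverse): [5 0 2 1 4 3]
After op 3 (cut(1)): [0 2 1 4 3 5]
After op 4 (in_shuffle): [4 0 3 2 5 1]

Answer: 4 0 3 2 5 1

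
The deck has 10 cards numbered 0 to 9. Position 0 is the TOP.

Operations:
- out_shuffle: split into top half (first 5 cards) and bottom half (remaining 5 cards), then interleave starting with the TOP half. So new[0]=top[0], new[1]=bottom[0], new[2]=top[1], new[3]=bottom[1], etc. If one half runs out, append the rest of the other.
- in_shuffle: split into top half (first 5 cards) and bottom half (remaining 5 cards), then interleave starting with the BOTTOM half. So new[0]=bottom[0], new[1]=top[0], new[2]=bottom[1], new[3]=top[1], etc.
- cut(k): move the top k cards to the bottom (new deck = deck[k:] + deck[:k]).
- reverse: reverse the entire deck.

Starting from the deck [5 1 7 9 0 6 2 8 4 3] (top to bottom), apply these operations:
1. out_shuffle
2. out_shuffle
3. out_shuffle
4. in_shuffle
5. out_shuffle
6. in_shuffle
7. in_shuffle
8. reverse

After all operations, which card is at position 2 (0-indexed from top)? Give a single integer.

After op 1 (out_shuffle): [5 6 1 2 7 8 9 4 0 3]
After op 2 (out_shuffle): [5 8 6 9 1 4 2 0 7 3]
After op 3 (out_shuffle): [5 4 8 2 6 0 9 7 1 3]
After op 4 (in_shuffle): [0 5 9 4 7 8 1 2 3 6]
After op 5 (out_shuffle): [0 8 5 1 9 2 4 3 7 6]
After op 6 (in_shuffle): [2 0 4 8 3 5 7 1 6 9]
After op 7 (in_shuffle): [5 2 7 0 1 4 6 8 9 3]
After op 8 (reverse): [3 9 8 6 4 1 0 7 2 5]
Position 2: card 8.

Answer: 8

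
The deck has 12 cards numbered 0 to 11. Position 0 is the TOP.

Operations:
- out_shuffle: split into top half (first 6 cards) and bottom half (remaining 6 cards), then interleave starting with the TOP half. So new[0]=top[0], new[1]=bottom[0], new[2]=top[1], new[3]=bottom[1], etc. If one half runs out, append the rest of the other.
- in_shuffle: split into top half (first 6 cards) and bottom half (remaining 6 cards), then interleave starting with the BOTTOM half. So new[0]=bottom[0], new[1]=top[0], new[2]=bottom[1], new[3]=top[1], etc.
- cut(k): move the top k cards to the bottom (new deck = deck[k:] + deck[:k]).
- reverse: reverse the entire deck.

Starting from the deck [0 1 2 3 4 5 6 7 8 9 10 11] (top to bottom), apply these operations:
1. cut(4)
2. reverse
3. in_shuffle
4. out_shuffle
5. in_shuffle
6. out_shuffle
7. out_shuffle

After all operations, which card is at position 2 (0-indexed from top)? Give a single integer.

Answer: 4

Derivation:
After op 1 (cut(4)): [4 5 6 7 8 9 10 11 0 1 2 3]
After op 2 (reverse): [3 2 1 0 11 10 9 8 7 6 5 4]
After op 3 (in_shuffle): [9 3 8 2 7 1 6 0 5 11 4 10]
After op 4 (out_shuffle): [9 6 3 0 8 5 2 11 7 4 1 10]
After op 5 (in_shuffle): [2 9 11 6 7 3 4 0 1 8 10 5]
After op 6 (out_shuffle): [2 4 9 0 11 1 6 8 7 10 3 5]
After op 7 (out_shuffle): [2 6 4 8 9 7 0 10 11 3 1 5]
Position 2: card 4.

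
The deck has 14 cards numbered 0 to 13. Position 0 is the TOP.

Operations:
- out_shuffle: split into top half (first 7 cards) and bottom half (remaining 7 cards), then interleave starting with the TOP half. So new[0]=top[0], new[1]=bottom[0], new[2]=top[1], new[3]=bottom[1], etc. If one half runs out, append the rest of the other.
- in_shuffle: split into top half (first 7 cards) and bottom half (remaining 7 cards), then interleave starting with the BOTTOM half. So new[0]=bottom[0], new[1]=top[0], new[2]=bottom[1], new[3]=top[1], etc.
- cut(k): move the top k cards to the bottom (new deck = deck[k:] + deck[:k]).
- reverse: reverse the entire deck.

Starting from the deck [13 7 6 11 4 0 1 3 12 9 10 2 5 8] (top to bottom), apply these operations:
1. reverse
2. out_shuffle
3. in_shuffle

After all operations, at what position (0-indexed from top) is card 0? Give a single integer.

After op 1 (reverse): [8 5 2 10 9 12 3 1 0 4 11 6 7 13]
After op 2 (out_shuffle): [8 1 5 0 2 4 10 11 9 6 12 7 3 13]
After op 3 (in_shuffle): [11 8 9 1 6 5 12 0 7 2 3 4 13 10]
Card 0 is at position 7.

Answer: 7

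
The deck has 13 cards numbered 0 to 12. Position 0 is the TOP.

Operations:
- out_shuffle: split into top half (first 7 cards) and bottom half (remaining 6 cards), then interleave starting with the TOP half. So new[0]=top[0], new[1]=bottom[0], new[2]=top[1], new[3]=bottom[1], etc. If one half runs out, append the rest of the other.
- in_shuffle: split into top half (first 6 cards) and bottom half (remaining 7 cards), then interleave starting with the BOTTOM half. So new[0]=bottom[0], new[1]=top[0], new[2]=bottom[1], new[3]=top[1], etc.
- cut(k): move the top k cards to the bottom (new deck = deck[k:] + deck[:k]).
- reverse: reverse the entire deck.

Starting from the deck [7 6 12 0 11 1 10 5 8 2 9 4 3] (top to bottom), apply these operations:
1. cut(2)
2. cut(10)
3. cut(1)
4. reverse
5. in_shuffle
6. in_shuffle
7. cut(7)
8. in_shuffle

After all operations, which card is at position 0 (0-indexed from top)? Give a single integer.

Answer: 0

Derivation:
After op 1 (cut(2)): [12 0 11 1 10 5 8 2 9 4 3 7 6]
After op 2 (cut(10)): [3 7 6 12 0 11 1 10 5 8 2 9 4]
After op 3 (cut(1)): [7 6 12 0 11 1 10 5 8 2 9 4 3]
After op 4 (reverse): [3 4 9 2 8 5 10 1 11 0 12 6 7]
After op 5 (in_shuffle): [10 3 1 4 11 9 0 2 12 8 6 5 7]
After op 6 (in_shuffle): [0 10 2 3 12 1 8 4 6 11 5 9 7]
After op 7 (cut(7)): [4 6 11 5 9 7 0 10 2 3 12 1 8]
After op 8 (in_shuffle): [0 4 10 6 2 11 3 5 12 9 1 7 8]
Position 0: card 0.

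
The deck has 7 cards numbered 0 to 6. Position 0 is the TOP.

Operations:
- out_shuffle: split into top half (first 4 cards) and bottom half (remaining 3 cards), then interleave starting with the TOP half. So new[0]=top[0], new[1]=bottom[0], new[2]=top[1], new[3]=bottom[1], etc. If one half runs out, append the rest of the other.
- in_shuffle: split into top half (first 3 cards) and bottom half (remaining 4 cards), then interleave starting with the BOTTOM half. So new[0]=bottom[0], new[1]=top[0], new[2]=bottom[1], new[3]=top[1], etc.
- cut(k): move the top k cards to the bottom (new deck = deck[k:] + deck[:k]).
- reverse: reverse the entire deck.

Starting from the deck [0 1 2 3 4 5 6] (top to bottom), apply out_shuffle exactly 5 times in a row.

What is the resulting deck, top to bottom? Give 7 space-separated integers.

Answer: 0 2 4 6 1 3 5

Derivation:
After op 1 (out_shuffle): [0 4 1 5 2 6 3]
After op 2 (out_shuffle): [0 2 4 6 1 3 5]
After op 3 (out_shuffle): [0 1 2 3 4 5 6]
After op 4 (out_shuffle): [0 4 1 5 2 6 3]
After op 5 (out_shuffle): [0 2 4 6 1 3 5]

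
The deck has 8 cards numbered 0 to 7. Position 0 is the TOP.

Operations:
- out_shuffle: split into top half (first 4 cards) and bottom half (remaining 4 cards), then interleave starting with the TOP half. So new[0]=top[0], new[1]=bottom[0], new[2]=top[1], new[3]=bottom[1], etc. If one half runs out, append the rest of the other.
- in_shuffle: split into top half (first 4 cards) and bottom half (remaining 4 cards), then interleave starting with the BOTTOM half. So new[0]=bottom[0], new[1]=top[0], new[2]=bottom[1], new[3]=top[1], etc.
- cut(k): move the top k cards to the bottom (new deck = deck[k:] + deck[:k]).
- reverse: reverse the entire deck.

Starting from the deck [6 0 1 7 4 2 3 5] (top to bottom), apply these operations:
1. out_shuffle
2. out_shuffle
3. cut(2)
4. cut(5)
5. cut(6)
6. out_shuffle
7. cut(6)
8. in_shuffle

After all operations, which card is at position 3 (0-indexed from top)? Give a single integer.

Answer: 0

Derivation:
After op 1 (out_shuffle): [6 4 0 2 1 3 7 5]
After op 2 (out_shuffle): [6 1 4 3 0 7 2 5]
After op 3 (cut(2)): [4 3 0 7 2 5 6 1]
After op 4 (cut(5)): [5 6 1 4 3 0 7 2]
After op 5 (cut(6)): [7 2 5 6 1 4 3 0]
After op 6 (out_shuffle): [7 1 2 4 5 3 6 0]
After op 7 (cut(6)): [6 0 7 1 2 4 5 3]
After op 8 (in_shuffle): [2 6 4 0 5 7 3 1]
Position 3: card 0.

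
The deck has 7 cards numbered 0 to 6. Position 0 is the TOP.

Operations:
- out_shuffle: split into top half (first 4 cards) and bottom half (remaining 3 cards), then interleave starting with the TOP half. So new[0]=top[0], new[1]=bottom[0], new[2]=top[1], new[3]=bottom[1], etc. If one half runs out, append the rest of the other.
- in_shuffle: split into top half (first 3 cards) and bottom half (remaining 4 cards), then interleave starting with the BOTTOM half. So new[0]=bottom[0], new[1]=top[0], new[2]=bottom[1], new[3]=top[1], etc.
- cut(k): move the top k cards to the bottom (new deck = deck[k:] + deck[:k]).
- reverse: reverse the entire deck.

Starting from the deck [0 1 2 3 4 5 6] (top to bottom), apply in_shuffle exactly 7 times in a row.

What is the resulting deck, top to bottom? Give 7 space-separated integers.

After op 1 (in_shuffle): [3 0 4 1 5 2 6]
After op 2 (in_shuffle): [1 3 5 0 2 4 6]
After op 3 (in_shuffle): [0 1 2 3 4 5 6]
After op 4 (in_shuffle): [3 0 4 1 5 2 6]
After op 5 (in_shuffle): [1 3 5 0 2 4 6]
After op 6 (in_shuffle): [0 1 2 3 4 5 6]
After op 7 (in_shuffle): [3 0 4 1 5 2 6]

Answer: 3 0 4 1 5 2 6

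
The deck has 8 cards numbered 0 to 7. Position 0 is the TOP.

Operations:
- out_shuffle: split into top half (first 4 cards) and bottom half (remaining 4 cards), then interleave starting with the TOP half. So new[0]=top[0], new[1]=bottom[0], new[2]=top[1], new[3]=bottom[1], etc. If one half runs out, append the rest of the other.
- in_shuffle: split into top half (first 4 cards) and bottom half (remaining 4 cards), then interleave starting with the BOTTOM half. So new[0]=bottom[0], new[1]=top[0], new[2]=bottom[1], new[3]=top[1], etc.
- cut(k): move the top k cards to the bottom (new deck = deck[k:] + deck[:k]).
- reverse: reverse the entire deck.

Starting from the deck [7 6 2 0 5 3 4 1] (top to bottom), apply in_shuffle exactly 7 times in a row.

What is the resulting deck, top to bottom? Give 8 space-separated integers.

Answer: 5 7 3 6 4 2 1 0

Derivation:
After op 1 (in_shuffle): [5 7 3 6 4 2 1 0]
After op 2 (in_shuffle): [4 5 2 7 1 3 0 6]
After op 3 (in_shuffle): [1 4 3 5 0 2 6 7]
After op 4 (in_shuffle): [0 1 2 4 6 3 7 5]
After op 5 (in_shuffle): [6 0 3 1 7 2 5 4]
After op 6 (in_shuffle): [7 6 2 0 5 3 4 1]
After op 7 (in_shuffle): [5 7 3 6 4 2 1 0]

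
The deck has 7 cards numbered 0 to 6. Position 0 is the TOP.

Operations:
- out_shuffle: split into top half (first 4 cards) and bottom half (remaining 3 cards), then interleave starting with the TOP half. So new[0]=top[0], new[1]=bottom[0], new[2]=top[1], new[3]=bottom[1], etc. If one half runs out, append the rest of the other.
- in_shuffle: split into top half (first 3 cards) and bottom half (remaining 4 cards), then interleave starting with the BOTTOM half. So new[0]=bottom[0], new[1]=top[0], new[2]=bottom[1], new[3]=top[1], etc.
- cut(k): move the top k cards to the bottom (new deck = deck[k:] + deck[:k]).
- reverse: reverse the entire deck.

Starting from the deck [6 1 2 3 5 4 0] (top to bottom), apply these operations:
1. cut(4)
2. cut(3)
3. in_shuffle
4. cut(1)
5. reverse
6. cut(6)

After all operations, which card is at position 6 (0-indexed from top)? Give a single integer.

After op 1 (cut(4)): [5 4 0 6 1 2 3]
After op 2 (cut(3)): [6 1 2 3 5 4 0]
After op 3 (in_shuffle): [3 6 5 1 4 2 0]
After op 4 (cut(1)): [6 5 1 4 2 0 3]
After op 5 (reverse): [3 0 2 4 1 5 6]
After op 6 (cut(6)): [6 3 0 2 4 1 5]
Position 6: card 5.

Answer: 5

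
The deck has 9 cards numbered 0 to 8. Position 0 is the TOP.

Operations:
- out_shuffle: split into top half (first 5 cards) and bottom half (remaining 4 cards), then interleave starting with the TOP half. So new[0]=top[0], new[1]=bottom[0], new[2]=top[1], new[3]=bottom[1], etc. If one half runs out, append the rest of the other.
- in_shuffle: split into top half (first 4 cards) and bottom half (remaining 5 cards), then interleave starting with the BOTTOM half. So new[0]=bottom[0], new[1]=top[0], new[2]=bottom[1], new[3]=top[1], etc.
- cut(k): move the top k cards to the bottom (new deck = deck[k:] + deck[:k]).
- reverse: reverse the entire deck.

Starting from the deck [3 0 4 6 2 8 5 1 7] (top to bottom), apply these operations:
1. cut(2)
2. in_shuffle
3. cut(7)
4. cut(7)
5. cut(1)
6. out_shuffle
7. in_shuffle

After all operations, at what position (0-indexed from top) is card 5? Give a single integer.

After op 1 (cut(2)): [4 6 2 8 5 1 7 3 0]
After op 2 (in_shuffle): [5 4 1 6 7 2 3 8 0]
After op 3 (cut(7)): [8 0 5 4 1 6 7 2 3]
After op 4 (cut(7)): [2 3 8 0 5 4 1 6 7]
After op 5 (cut(1)): [3 8 0 5 4 1 6 7 2]
After op 6 (out_shuffle): [3 1 8 6 0 7 5 2 4]
After op 7 (in_shuffle): [0 3 7 1 5 8 2 6 4]
Card 5 is at position 4.

Answer: 4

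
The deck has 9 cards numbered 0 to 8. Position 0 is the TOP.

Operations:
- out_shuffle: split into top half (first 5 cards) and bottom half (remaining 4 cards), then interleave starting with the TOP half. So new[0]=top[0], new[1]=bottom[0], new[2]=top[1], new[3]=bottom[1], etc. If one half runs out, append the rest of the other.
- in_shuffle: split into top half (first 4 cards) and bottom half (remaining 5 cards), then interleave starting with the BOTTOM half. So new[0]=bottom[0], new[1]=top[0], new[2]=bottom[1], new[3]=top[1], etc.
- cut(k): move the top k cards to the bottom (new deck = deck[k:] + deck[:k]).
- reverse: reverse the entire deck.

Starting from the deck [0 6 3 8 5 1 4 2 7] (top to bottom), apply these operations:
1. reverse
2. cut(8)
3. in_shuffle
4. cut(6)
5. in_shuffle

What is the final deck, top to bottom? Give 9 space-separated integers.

After op 1 (reverse): [7 2 4 1 5 8 3 6 0]
After op 2 (cut(8)): [0 7 2 4 1 5 8 3 6]
After op 3 (in_shuffle): [1 0 5 7 8 2 3 4 6]
After op 4 (cut(6)): [3 4 6 1 0 5 7 8 2]
After op 5 (in_shuffle): [0 3 5 4 7 6 8 1 2]

Answer: 0 3 5 4 7 6 8 1 2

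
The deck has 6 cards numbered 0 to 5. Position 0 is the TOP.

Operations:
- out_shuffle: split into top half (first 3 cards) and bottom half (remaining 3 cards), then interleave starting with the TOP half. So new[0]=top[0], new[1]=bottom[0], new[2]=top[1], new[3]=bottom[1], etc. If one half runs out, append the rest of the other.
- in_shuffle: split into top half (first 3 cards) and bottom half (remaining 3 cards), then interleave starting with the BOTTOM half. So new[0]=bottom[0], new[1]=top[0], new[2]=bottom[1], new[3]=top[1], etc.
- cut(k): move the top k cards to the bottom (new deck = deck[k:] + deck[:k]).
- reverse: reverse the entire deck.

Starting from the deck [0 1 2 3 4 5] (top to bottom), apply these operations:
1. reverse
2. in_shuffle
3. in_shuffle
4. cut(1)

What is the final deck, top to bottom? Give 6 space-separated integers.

After op 1 (reverse): [5 4 3 2 1 0]
After op 2 (in_shuffle): [2 5 1 4 0 3]
After op 3 (in_shuffle): [4 2 0 5 3 1]
After op 4 (cut(1)): [2 0 5 3 1 4]

Answer: 2 0 5 3 1 4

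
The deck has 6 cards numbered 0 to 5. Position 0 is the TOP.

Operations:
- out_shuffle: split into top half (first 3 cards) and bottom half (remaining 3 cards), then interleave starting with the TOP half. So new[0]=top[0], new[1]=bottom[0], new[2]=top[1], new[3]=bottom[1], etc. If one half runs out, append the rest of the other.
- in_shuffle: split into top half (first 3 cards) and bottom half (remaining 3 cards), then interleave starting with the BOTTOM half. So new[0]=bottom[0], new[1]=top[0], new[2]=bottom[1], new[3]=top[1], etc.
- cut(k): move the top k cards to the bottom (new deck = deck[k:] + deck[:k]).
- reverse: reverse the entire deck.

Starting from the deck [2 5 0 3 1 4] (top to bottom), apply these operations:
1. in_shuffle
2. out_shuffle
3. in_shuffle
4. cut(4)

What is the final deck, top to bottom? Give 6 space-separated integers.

Answer: 0 2 4 3 1 5

Derivation:
After op 1 (in_shuffle): [3 2 1 5 4 0]
After op 2 (out_shuffle): [3 5 2 4 1 0]
After op 3 (in_shuffle): [4 3 1 5 0 2]
After op 4 (cut(4)): [0 2 4 3 1 5]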